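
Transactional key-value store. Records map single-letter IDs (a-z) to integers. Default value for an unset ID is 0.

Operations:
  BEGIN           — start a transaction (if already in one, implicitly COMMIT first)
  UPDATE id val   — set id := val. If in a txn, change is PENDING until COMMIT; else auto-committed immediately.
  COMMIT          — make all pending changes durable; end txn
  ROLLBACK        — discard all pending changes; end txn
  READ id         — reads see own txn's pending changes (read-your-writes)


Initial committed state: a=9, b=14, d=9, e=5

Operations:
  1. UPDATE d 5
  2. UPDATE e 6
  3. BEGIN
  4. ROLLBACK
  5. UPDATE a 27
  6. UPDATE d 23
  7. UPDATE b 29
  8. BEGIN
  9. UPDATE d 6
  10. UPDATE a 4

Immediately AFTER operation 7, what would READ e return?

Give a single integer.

Initial committed: {a=9, b=14, d=9, e=5}
Op 1: UPDATE d=5 (auto-commit; committed d=5)
Op 2: UPDATE e=6 (auto-commit; committed e=6)
Op 3: BEGIN: in_txn=True, pending={}
Op 4: ROLLBACK: discarded pending []; in_txn=False
Op 5: UPDATE a=27 (auto-commit; committed a=27)
Op 6: UPDATE d=23 (auto-commit; committed d=23)
Op 7: UPDATE b=29 (auto-commit; committed b=29)
After op 7: visible(e) = 6 (pending={}, committed={a=27, b=29, d=23, e=6})

Answer: 6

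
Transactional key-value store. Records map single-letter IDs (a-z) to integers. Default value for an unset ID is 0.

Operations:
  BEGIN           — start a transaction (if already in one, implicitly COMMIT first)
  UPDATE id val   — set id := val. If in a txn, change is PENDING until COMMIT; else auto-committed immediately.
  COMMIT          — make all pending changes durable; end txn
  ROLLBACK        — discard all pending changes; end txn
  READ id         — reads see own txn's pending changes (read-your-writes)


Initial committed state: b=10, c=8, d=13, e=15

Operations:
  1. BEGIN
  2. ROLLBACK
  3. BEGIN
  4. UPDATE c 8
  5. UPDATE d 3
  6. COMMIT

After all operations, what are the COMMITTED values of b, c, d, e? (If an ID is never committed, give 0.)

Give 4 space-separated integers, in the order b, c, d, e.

Answer: 10 8 3 15

Derivation:
Initial committed: {b=10, c=8, d=13, e=15}
Op 1: BEGIN: in_txn=True, pending={}
Op 2: ROLLBACK: discarded pending []; in_txn=False
Op 3: BEGIN: in_txn=True, pending={}
Op 4: UPDATE c=8 (pending; pending now {c=8})
Op 5: UPDATE d=3 (pending; pending now {c=8, d=3})
Op 6: COMMIT: merged ['c', 'd'] into committed; committed now {b=10, c=8, d=3, e=15}
Final committed: {b=10, c=8, d=3, e=15}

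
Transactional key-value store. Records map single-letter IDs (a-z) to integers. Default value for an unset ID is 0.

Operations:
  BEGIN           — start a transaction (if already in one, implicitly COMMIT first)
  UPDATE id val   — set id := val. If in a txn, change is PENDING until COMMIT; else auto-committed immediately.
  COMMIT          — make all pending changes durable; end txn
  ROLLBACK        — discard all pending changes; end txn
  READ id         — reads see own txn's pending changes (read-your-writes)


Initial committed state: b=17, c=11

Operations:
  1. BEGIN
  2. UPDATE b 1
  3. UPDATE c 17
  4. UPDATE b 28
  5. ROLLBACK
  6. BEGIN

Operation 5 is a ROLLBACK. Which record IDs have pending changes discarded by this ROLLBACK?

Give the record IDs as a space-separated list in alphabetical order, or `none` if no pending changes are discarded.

Answer: b c

Derivation:
Initial committed: {b=17, c=11}
Op 1: BEGIN: in_txn=True, pending={}
Op 2: UPDATE b=1 (pending; pending now {b=1})
Op 3: UPDATE c=17 (pending; pending now {b=1, c=17})
Op 4: UPDATE b=28 (pending; pending now {b=28, c=17})
Op 5: ROLLBACK: discarded pending ['b', 'c']; in_txn=False
Op 6: BEGIN: in_txn=True, pending={}
ROLLBACK at op 5 discards: ['b', 'c']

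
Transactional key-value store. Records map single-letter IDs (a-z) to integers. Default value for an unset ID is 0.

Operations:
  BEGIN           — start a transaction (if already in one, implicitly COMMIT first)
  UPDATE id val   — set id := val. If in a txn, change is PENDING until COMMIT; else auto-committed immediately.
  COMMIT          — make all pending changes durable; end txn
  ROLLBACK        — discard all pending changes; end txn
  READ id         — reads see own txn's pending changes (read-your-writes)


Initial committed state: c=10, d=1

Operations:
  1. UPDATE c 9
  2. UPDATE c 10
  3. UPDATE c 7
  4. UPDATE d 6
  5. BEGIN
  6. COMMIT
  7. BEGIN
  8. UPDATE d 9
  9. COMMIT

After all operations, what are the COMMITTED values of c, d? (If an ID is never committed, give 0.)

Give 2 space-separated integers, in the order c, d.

Initial committed: {c=10, d=1}
Op 1: UPDATE c=9 (auto-commit; committed c=9)
Op 2: UPDATE c=10 (auto-commit; committed c=10)
Op 3: UPDATE c=7 (auto-commit; committed c=7)
Op 4: UPDATE d=6 (auto-commit; committed d=6)
Op 5: BEGIN: in_txn=True, pending={}
Op 6: COMMIT: merged [] into committed; committed now {c=7, d=6}
Op 7: BEGIN: in_txn=True, pending={}
Op 8: UPDATE d=9 (pending; pending now {d=9})
Op 9: COMMIT: merged ['d'] into committed; committed now {c=7, d=9}
Final committed: {c=7, d=9}

Answer: 7 9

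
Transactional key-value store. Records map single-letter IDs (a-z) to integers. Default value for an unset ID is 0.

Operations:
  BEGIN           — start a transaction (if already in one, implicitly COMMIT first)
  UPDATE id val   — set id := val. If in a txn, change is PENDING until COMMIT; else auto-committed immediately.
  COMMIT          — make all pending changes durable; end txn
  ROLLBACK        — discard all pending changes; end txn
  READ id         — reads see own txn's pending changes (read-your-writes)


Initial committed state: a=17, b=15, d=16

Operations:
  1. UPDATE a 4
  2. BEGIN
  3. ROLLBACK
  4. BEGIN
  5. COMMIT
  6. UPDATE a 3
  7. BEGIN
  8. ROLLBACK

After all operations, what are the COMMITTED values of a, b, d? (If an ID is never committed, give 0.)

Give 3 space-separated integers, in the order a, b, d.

Initial committed: {a=17, b=15, d=16}
Op 1: UPDATE a=4 (auto-commit; committed a=4)
Op 2: BEGIN: in_txn=True, pending={}
Op 3: ROLLBACK: discarded pending []; in_txn=False
Op 4: BEGIN: in_txn=True, pending={}
Op 5: COMMIT: merged [] into committed; committed now {a=4, b=15, d=16}
Op 6: UPDATE a=3 (auto-commit; committed a=3)
Op 7: BEGIN: in_txn=True, pending={}
Op 8: ROLLBACK: discarded pending []; in_txn=False
Final committed: {a=3, b=15, d=16}

Answer: 3 15 16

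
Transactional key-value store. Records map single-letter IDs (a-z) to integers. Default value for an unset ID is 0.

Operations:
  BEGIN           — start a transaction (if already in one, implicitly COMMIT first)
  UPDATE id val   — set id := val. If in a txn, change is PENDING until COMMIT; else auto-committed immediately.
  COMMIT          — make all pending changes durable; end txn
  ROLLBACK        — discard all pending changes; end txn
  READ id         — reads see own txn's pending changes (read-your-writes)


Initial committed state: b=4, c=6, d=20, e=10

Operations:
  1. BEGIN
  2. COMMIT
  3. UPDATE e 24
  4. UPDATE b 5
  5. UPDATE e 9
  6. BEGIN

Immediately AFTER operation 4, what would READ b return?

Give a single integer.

Answer: 5

Derivation:
Initial committed: {b=4, c=6, d=20, e=10}
Op 1: BEGIN: in_txn=True, pending={}
Op 2: COMMIT: merged [] into committed; committed now {b=4, c=6, d=20, e=10}
Op 3: UPDATE e=24 (auto-commit; committed e=24)
Op 4: UPDATE b=5 (auto-commit; committed b=5)
After op 4: visible(b) = 5 (pending={}, committed={b=5, c=6, d=20, e=24})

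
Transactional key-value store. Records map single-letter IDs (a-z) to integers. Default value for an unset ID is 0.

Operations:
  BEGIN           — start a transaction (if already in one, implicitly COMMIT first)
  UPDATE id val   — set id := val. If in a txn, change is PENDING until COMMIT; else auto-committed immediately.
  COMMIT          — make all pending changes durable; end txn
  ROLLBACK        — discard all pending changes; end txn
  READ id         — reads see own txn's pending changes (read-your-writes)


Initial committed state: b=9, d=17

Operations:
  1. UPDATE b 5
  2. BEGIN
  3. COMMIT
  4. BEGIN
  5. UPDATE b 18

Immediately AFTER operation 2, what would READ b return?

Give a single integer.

Answer: 5

Derivation:
Initial committed: {b=9, d=17}
Op 1: UPDATE b=5 (auto-commit; committed b=5)
Op 2: BEGIN: in_txn=True, pending={}
After op 2: visible(b) = 5 (pending={}, committed={b=5, d=17})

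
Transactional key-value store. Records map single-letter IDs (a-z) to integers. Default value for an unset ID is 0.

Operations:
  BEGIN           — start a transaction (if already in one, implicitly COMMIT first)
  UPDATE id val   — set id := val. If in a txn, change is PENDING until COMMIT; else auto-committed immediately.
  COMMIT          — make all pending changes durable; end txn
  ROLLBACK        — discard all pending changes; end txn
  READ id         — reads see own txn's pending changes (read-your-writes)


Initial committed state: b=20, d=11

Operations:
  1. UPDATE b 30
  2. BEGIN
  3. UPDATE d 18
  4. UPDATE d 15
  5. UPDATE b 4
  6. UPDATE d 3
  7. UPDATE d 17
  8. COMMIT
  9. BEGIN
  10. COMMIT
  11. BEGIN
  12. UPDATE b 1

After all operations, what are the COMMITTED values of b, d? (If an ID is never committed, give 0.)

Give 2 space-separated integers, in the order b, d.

Initial committed: {b=20, d=11}
Op 1: UPDATE b=30 (auto-commit; committed b=30)
Op 2: BEGIN: in_txn=True, pending={}
Op 3: UPDATE d=18 (pending; pending now {d=18})
Op 4: UPDATE d=15 (pending; pending now {d=15})
Op 5: UPDATE b=4 (pending; pending now {b=4, d=15})
Op 6: UPDATE d=3 (pending; pending now {b=4, d=3})
Op 7: UPDATE d=17 (pending; pending now {b=4, d=17})
Op 8: COMMIT: merged ['b', 'd'] into committed; committed now {b=4, d=17}
Op 9: BEGIN: in_txn=True, pending={}
Op 10: COMMIT: merged [] into committed; committed now {b=4, d=17}
Op 11: BEGIN: in_txn=True, pending={}
Op 12: UPDATE b=1 (pending; pending now {b=1})
Final committed: {b=4, d=17}

Answer: 4 17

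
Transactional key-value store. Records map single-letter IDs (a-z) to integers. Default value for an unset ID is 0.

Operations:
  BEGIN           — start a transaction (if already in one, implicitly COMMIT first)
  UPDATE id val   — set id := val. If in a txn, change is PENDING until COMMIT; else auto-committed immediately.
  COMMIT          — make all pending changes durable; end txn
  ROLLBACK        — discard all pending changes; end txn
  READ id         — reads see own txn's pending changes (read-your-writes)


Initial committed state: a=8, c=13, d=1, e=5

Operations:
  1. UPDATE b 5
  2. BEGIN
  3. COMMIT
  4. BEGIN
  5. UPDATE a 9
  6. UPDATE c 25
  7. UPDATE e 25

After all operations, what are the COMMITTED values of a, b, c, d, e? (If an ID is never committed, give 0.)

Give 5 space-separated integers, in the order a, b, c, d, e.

Initial committed: {a=8, c=13, d=1, e=5}
Op 1: UPDATE b=5 (auto-commit; committed b=5)
Op 2: BEGIN: in_txn=True, pending={}
Op 3: COMMIT: merged [] into committed; committed now {a=8, b=5, c=13, d=1, e=5}
Op 4: BEGIN: in_txn=True, pending={}
Op 5: UPDATE a=9 (pending; pending now {a=9})
Op 6: UPDATE c=25 (pending; pending now {a=9, c=25})
Op 7: UPDATE e=25 (pending; pending now {a=9, c=25, e=25})
Final committed: {a=8, b=5, c=13, d=1, e=5}

Answer: 8 5 13 1 5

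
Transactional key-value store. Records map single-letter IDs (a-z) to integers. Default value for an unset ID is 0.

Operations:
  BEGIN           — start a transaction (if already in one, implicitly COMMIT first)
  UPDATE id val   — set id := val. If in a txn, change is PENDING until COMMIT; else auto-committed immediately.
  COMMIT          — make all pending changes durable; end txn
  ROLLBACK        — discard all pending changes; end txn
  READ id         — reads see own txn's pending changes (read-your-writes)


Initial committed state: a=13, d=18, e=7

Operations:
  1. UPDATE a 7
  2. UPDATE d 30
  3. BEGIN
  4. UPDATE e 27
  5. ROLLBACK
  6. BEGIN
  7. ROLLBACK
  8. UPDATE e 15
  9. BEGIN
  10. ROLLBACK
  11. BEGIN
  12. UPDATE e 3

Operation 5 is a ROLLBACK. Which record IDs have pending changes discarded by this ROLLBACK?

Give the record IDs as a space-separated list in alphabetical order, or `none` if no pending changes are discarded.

Answer: e

Derivation:
Initial committed: {a=13, d=18, e=7}
Op 1: UPDATE a=7 (auto-commit; committed a=7)
Op 2: UPDATE d=30 (auto-commit; committed d=30)
Op 3: BEGIN: in_txn=True, pending={}
Op 4: UPDATE e=27 (pending; pending now {e=27})
Op 5: ROLLBACK: discarded pending ['e']; in_txn=False
Op 6: BEGIN: in_txn=True, pending={}
Op 7: ROLLBACK: discarded pending []; in_txn=False
Op 8: UPDATE e=15 (auto-commit; committed e=15)
Op 9: BEGIN: in_txn=True, pending={}
Op 10: ROLLBACK: discarded pending []; in_txn=False
Op 11: BEGIN: in_txn=True, pending={}
Op 12: UPDATE e=3 (pending; pending now {e=3})
ROLLBACK at op 5 discards: ['e']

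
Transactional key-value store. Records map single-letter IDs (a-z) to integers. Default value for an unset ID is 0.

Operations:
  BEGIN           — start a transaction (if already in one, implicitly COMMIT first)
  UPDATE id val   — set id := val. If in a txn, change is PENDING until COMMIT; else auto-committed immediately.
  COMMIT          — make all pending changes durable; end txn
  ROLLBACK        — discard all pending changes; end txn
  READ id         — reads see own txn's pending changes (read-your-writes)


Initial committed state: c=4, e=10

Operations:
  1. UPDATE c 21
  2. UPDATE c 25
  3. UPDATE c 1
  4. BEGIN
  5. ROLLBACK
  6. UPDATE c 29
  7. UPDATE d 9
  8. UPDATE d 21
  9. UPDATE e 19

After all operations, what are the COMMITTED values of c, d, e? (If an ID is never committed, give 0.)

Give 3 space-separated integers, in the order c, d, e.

Answer: 29 21 19

Derivation:
Initial committed: {c=4, e=10}
Op 1: UPDATE c=21 (auto-commit; committed c=21)
Op 2: UPDATE c=25 (auto-commit; committed c=25)
Op 3: UPDATE c=1 (auto-commit; committed c=1)
Op 4: BEGIN: in_txn=True, pending={}
Op 5: ROLLBACK: discarded pending []; in_txn=False
Op 6: UPDATE c=29 (auto-commit; committed c=29)
Op 7: UPDATE d=9 (auto-commit; committed d=9)
Op 8: UPDATE d=21 (auto-commit; committed d=21)
Op 9: UPDATE e=19 (auto-commit; committed e=19)
Final committed: {c=29, d=21, e=19}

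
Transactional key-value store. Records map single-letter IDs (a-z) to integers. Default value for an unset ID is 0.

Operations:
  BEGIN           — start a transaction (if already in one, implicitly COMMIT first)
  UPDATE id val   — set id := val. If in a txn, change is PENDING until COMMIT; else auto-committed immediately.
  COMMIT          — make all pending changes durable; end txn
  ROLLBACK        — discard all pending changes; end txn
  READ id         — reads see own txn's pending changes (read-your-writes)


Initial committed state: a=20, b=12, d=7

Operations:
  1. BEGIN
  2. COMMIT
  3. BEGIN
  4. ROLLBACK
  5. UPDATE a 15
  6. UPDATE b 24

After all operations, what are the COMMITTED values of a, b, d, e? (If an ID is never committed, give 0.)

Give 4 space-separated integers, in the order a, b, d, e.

Answer: 15 24 7 0

Derivation:
Initial committed: {a=20, b=12, d=7}
Op 1: BEGIN: in_txn=True, pending={}
Op 2: COMMIT: merged [] into committed; committed now {a=20, b=12, d=7}
Op 3: BEGIN: in_txn=True, pending={}
Op 4: ROLLBACK: discarded pending []; in_txn=False
Op 5: UPDATE a=15 (auto-commit; committed a=15)
Op 6: UPDATE b=24 (auto-commit; committed b=24)
Final committed: {a=15, b=24, d=7}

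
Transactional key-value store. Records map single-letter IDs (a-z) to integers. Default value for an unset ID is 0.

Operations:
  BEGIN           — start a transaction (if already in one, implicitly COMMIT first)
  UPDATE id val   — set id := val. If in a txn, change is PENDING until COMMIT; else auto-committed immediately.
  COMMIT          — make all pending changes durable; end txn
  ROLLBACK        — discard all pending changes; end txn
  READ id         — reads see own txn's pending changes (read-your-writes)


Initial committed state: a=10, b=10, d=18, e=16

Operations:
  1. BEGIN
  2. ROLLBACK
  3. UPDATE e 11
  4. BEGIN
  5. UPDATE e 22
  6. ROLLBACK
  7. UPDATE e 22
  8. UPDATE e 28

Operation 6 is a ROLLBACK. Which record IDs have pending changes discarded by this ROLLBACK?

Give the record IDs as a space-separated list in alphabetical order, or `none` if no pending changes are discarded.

Answer: e

Derivation:
Initial committed: {a=10, b=10, d=18, e=16}
Op 1: BEGIN: in_txn=True, pending={}
Op 2: ROLLBACK: discarded pending []; in_txn=False
Op 3: UPDATE e=11 (auto-commit; committed e=11)
Op 4: BEGIN: in_txn=True, pending={}
Op 5: UPDATE e=22 (pending; pending now {e=22})
Op 6: ROLLBACK: discarded pending ['e']; in_txn=False
Op 7: UPDATE e=22 (auto-commit; committed e=22)
Op 8: UPDATE e=28 (auto-commit; committed e=28)
ROLLBACK at op 6 discards: ['e']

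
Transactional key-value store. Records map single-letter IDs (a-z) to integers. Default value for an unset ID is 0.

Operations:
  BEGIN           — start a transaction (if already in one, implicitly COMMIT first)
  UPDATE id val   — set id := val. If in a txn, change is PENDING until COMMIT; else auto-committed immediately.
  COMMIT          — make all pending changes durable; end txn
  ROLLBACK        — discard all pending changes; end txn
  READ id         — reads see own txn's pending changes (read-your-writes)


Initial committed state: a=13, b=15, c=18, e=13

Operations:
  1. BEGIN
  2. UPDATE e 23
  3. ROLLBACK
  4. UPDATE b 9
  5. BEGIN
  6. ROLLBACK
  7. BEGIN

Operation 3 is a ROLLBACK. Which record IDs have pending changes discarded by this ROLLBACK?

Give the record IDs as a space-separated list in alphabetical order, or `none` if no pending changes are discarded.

Answer: e

Derivation:
Initial committed: {a=13, b=15, c=18, e=13}
Op 1: BEGIN: in_txn=True, pending={}
Op 2: UPDATE e=23 (pending; pending now {e=23})
Op 3: ROLLBACK: discarded pending ['e']; in_txn=False
Op 4: UPDATE b=9 (auto-commit; committed b=9)
Op 5: BEGIN: in_txn=True, pending={}
Op 6: ROLLBACK: discarded pending []; in_txn=False
Op 7: BEGIN: in_txn=True, pending={}
ROLLBACK at op 3 discards: ['e']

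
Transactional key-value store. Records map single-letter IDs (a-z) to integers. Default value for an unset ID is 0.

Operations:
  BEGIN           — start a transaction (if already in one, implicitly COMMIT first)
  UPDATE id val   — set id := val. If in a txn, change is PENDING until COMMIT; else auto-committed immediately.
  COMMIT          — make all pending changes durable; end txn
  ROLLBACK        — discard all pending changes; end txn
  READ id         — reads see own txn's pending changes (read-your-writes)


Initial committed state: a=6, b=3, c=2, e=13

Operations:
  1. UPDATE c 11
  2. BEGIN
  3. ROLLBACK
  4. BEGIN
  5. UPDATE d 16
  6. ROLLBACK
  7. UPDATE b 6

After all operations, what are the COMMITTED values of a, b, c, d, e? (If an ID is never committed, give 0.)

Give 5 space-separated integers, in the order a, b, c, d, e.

Answer: 6 6 11 0 13

Derivation:
Initial committed: {a=6, b=3, c=2, e=13}
Op 1: UPDATE c=11 (auto-commit; committed c=11)
Op 2: BEGIN: in_txn=True, pending={}
Op 3: ROLLBACK: discarded pending []; in_txn=False
Op 4: BEGIN: in_txn=True, pending={}
Op 5: UPDATE d=16 (pending; pending now {d=16})
Op 6: ROLLBACK: discarded pending ['d']; in_txn=False
Op 7: UPDATE b=6 (auto-commit; committed b=6)
Final committed: {a=6, b=6, c=11, e=13}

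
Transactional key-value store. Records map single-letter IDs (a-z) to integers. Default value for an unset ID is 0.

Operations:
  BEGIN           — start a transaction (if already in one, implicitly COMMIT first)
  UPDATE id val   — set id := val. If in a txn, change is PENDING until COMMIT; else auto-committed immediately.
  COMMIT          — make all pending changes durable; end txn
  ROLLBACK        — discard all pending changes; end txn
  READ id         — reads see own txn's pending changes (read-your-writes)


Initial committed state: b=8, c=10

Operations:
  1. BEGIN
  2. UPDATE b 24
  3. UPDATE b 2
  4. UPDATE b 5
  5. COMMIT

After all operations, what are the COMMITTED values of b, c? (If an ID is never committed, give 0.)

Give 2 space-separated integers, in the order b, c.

Answer: 5 10

Derivation:
Initial committed: {b=8, c=10}
Op 1: BEGIN: in_txn=True, pending={}
Op 2: UPDATE b=24 (pending; pending now {b=24})
Op 3: UPDATE b=2 (pending; pending now {b=2})
Op 4: UPDATE b=5 (pending; pending now {b=5})
Op 5: COMMIT: merged ['b'] into committed; committed now {b=5, c=10}
Final committed: {b=5, c=10}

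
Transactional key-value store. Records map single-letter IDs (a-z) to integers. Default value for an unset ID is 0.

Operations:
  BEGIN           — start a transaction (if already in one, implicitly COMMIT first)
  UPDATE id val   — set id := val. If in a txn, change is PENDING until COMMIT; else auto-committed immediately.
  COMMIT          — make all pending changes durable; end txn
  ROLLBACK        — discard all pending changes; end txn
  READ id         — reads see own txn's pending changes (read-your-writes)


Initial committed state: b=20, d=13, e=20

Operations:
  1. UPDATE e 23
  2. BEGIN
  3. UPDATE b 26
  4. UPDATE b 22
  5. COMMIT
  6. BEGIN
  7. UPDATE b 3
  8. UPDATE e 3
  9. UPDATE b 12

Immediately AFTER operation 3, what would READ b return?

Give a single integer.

Answer: 26

Derivation:
Initial committed: {b=20, d=13, e=20}
Op 1: UPDATE e=23 (auto-commit; committed e=23)
Op 2: BEGIN: in_txn=True, pending={}
Op 3: UPDATE b=26 (pending; pending now {b=26})
After op 3: visible(b) = 26 (pending={b=26}, committed={b=20, d=13, e=23})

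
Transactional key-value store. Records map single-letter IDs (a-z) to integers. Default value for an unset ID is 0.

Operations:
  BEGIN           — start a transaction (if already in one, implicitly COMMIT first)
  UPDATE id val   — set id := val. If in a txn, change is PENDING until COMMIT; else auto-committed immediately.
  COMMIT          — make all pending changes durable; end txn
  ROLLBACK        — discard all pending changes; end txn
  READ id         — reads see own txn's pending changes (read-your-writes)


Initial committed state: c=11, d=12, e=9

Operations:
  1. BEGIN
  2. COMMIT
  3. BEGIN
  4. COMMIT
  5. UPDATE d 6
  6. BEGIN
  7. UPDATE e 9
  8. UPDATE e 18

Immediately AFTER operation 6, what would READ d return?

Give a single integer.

Initial committed: {c=11, d=12, e=9}
Op 1: BEGIN: in_txn=True, pending={}
Op 2: COMMIT: merged [] into committed; committed now {c=11, d=12, e=9}
Op 3: BEGIN: in_txn=True, pending={}
Op 4: COMMIT: merged [] into committed; committed now {c=11, d=12, e=9}
Op 5: UPDATE d=6 (auto-commit; committed d=6)
Op 6: BEGIN: in_txn=True, pending={}
After op 6: visible(d) = 6 (pending={}, committed={c=11, d=6, e=9})

Answer: 6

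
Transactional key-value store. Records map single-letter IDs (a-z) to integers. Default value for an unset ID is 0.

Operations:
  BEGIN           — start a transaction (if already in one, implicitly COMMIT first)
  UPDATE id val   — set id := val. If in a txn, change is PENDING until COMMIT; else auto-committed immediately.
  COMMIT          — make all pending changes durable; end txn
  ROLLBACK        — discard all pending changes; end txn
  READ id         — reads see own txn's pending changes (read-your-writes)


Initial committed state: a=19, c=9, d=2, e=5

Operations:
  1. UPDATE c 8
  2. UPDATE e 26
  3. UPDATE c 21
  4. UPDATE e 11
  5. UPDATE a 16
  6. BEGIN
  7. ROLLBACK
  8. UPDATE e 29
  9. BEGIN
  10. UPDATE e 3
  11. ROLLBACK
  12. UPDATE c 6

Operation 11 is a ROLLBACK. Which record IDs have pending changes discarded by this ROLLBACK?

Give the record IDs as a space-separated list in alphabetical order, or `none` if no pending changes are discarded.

Answer: e

Derivation:
Initial committed: {a=19, c=9, d=2, e=5}
Op 1: UPDATE c=8 (auto-commit; committed c=8)
Op 2: UPDATE e=26 (auto-commit; committed e=26)
Op 3: UPDATE c=21 (auto-commit; committed c=21)
Op 4: UPDATE e=11 (auto-commit; committed e=11)
Op 5: UPDATE a=16 (auto-commit; committed a=16)
Op 6: BEGIN: in_txn=True, pending={}
Op 7: ROLLBACK: discarded pending []; in_txn=False
Op 8: UPDATE e=29 (auto-commit; committed e=29)
Op 9: BEGIN: in_txn=True, pending={}
Op 10: UPDATE e=3 (pending; pending now {e=3})
Op 11: ROLLBACK: discarded pending ['e']; in_txn=False
Op 12: UPDATE c=6 (auto-commit; committed c=6)
ROLLBACK at op 11 discards: ['e']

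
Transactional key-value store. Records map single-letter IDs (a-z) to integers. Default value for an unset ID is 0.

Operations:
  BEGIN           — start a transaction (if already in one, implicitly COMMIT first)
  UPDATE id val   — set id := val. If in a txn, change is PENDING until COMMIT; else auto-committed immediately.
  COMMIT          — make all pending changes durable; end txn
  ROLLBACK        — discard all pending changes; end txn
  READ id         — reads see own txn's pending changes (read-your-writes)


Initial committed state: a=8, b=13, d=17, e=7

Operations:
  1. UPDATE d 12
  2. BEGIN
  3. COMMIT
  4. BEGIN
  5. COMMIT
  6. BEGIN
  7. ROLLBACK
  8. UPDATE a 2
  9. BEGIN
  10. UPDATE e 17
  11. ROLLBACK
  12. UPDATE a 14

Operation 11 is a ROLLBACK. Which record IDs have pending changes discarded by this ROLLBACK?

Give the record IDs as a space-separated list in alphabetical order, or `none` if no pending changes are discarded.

Initial committed: {a=8, b=13, d=17, e=7}
Op 1: UPDATE d=12 (auto-commit; committed d=12)
Op 2: BEGIN: in_txn=True, pending={}
Op 3: COMMIT: merged [] into committed; committed now {a=8, b=13, d=12, e=7}
Op 4: BEGIN: in_txn=True, pending={}
Op 5: COMMIT: merged [] into committed; committed now {a=8, b=13, d=12, e=7}
Op 6: BEGIN: in_txn=True, pending={}
Op 7: ROLLBACK: discarded pending []; in_txn=False
Op 8: UPDATE a=2 (auto-commit; committed a=2)
Op 9: BEGIN: in_txn=True, pending={}
Op 10: UPDATE e=17 (pending; pending now {e=17})
Op 11: ROLLBACK: discarded pending ['e']; in_txn=False
Op 12: UPDATE a=14 (auto-commit; committed a=14)
ROLLBACK at op 11 discards: ['e']

Answer: e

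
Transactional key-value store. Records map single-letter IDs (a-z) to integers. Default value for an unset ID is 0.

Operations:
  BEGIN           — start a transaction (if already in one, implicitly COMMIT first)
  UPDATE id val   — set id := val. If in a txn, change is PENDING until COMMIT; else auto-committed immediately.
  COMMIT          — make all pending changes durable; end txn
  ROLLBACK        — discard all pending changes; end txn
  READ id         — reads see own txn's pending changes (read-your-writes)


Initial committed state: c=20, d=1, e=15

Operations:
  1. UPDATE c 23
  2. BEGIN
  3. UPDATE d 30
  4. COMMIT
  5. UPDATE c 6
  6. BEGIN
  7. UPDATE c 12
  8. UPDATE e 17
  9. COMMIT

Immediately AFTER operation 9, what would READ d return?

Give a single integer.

Answer: 30

Derivation:
Initial committed: {c=20, d=1, e=15}
Op 1: UPDATE c=23 (auto-commit; committed c=23)
Op 2: BEGIN: in_txn=True, pending={}
Op 3: UPDATE d=30 (pending; pending now {d=30})
Op 4: COMMIT: merged ['d'] into committed; committed now {c=23, d=30, e=15}
Op 5: UPDATE c=6 (auto-commit; committed c=6)
Op 6: BEGIN: in_txn=True, pending={}
Op 7: UPDATE c=12 (pending; pending now {c=12})
Op 8: UPDATE e=17 (pending; pending now {c=12, e=17})
Op 9: COMMIT: merged ['c', 'e'] into committed; committed now {c=12, d=30, e=17}
After op 9: visible(d) = 30 (pending={}, committed={c=12, d=30, e=17})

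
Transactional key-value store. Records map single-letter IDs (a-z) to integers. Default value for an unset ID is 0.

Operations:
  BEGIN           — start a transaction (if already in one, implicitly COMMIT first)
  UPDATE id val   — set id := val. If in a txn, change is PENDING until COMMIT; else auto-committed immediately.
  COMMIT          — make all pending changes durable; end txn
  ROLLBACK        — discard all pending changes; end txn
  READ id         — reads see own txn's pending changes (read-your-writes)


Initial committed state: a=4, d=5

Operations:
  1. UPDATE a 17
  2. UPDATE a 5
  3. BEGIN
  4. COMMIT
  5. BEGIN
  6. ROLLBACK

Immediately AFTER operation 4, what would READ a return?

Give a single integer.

Answer: 5

Derivation:
Initial committed: {a=4, d=5}
Op 1: UPDATE a=17 (auto-commit; committed a=17)
Op 2: UPDATE a=5 (auto-commit; committed a=5)
Op 3: BEGIN: in_txn=True, pending={}
Op 4: COMMIT: merged [] into committed; committed now {a=5, d=5}
After op 4: visible(a) = 5 (pending={}, committed={a=5, d=5})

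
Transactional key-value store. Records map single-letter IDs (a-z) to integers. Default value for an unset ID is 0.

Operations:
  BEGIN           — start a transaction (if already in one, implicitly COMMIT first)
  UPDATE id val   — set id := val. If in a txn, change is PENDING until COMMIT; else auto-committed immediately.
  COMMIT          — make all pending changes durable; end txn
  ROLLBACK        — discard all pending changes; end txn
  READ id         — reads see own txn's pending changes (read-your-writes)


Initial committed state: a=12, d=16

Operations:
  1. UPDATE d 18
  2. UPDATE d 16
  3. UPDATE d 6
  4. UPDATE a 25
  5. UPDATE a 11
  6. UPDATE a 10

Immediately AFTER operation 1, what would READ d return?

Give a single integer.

Initial committed: {a=12, d=16}
Op 1: UPDATE d=18 (auto-commit; committed d=18)
After op 1: visible(d) = 18 (pending={}, committed={a=12, d=18})

Answer: 18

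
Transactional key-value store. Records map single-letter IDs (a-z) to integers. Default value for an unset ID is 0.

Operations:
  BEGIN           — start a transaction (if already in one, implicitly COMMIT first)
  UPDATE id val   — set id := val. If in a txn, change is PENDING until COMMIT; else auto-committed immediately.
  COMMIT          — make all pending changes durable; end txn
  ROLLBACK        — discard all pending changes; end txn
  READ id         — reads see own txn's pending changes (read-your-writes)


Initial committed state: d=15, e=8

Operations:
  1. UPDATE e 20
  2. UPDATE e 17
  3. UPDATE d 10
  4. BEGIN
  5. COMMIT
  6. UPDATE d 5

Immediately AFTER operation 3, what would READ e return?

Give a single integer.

Initial committed: {d=15, e=8}
Op 1: UPDATE e=20 (auto-commit; committed e=20)
Op 2: UPDATE e=17 (auto-commit; committed e=17)
Op 3: UPDATE d=10 (auto-commit; committed d=10)
After op 3: visible(e) = 17 (pending={}, committed={d=10, e=17})

Answer: 17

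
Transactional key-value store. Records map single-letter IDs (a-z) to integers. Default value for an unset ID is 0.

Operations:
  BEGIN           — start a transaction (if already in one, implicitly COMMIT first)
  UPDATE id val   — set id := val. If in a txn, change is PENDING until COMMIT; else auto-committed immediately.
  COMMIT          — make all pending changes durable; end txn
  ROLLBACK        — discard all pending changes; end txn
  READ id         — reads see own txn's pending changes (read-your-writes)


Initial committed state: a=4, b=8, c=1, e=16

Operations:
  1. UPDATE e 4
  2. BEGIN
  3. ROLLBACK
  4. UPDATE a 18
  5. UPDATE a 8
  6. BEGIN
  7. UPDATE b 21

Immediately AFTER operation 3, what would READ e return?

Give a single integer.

Initial committed: {a=4, b=8, c=1, e=16}
Op 1: UPDATE e=4 (auto-commit; committed e=4)
Op 2: BEGIN: in_txn=True, pending={}
Op 3: ROLLBACK: discarded pending []; in_txn=False
After op 3: visible(e) = 4 (pending={}, committed={a=4, b=8, c=1, e=4})

Answer: 4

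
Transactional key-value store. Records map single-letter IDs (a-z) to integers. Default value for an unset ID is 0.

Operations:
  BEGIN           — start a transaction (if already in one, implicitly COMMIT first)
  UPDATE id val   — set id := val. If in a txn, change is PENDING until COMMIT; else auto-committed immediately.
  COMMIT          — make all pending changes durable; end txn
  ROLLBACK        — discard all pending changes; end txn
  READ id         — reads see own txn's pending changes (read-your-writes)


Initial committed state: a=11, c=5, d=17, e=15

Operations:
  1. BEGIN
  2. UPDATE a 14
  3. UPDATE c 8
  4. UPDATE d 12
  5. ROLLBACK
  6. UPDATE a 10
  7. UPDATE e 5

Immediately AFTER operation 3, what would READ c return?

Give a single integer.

Initial committed: {a=11, c=5, d=17, e=15}
Op 1: BEGIN: in_txn=True, pending={}
Op 2: UPDATE a=14 (pending; pending now {a=14})
Op 3: UPDATE c=8 (pending; pending now {a=14, c=8})
After op 3: visible(c) = 8 (pending={a=14, c=8}, committed={a=11, c=5, d=17, e=15})

Answer: 8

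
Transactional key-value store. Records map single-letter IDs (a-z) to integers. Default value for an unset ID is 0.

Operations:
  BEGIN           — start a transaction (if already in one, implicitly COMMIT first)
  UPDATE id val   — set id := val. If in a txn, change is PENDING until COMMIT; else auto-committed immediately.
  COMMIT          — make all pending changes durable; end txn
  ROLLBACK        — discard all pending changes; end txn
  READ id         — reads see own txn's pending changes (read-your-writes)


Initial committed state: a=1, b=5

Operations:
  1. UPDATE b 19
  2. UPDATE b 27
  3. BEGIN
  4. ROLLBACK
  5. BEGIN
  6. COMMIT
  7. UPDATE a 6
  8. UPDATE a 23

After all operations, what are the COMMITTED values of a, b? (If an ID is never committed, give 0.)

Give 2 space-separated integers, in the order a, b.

Initial committed: {a=1, b=5}
Op 1: UPDATE b=19 (auto-commit; committed b=19)
Op 2: UPDATE b=27 (auto-commit; committed b=27)
Op 3: BEGIN: in_txn=True, pending={}
Op 4: ROLLBACK: discarded pending []; in_txn=False
Op 5: BEGIN: in_txn=True, pending={}
Op 6: COMMIT: merged [] into committed; committed now {a=1, b=27}
Op 7: UPDATE a=6 (auto-commit; committed a=6)
Op 8: UPDATE a=23 (auto-commit; committed a=23)
Final committed: {a=23, b=27}

Answer: 23 27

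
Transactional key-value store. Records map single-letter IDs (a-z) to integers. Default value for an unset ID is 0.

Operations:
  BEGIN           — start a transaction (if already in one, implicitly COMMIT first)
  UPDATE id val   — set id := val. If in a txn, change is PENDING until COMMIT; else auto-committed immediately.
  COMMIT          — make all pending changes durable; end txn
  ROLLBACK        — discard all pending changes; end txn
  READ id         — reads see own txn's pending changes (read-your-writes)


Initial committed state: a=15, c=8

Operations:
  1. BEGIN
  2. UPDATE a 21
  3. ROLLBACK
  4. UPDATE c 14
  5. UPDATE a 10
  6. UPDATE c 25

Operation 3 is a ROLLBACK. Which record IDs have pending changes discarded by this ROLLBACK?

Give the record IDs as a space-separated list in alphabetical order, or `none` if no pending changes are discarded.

Answer: a

Derivation:
Initial committed: {a=15, c=8}
Op 1: BEGIN: in_txn=True, pending={}
Op 2: UPDATE a=21 (pending; pending now {a=21})
Op 3: ROLLBACK: discarded pending ['a']; in_txn=False
Op 4: UPDATE c=14 (auto-commit; committed c=14)
Op 5: UPDATE a=10 (auto-commit; committed a=10)
Op 6: UPDATE c=25 (auto-commit; committed c=25)
ROLLBACK at op 3 discards: ['a']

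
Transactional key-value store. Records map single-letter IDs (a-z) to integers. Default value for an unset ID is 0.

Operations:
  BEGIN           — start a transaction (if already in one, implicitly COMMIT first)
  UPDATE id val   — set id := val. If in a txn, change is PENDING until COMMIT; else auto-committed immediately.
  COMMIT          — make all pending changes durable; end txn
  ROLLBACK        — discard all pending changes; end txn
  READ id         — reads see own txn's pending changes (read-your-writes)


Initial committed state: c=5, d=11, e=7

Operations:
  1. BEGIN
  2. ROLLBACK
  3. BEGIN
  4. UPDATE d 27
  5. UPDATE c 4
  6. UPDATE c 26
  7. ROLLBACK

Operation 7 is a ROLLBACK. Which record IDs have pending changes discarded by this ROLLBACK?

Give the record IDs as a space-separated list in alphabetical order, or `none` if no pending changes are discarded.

Initial committed: {c=5, d=11, e=7}
Op 1: BEGIN: in_txn=True, pending={}
Op 2: ROLLBACK: discarded pending []; in_txn=False
Op 3: BEGIN: in_txn=True, pending={}
Op 4: UPDATE d=27 (pending; pending now {d=27})
Op 5: UPDATE c=4 (pending; pending now {c=4, d=27})
Op 6: UPDATE c=26 (pending; pending now {c=26, d=27})
Op 7: ROLLBACK: discarded pending ['c', 'd']; in_txn=False
ROLLBACK at op 7 discards: ['c', 'd']

Answer: c d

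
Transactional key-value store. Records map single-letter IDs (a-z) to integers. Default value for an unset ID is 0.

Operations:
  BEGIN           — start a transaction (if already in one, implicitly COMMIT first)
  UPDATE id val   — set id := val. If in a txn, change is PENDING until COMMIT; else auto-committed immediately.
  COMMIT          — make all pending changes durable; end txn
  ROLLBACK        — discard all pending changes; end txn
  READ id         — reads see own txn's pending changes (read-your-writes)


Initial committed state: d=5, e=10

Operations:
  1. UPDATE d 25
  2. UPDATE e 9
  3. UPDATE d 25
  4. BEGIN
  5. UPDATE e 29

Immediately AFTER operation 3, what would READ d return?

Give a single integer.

Initial committed: {d=5, e=10}
Op 1: UPDATE d=25 (auto-commit; committed d=25)
Op 2: UPDATE e=9 (auto-commit; committed e=9)
Op 3: UPDATE d=25 (auto-commit; committed d=25)
After op 3: visible(d) = 25 (pending={}, committed={d=25, e=9})

Answer: 25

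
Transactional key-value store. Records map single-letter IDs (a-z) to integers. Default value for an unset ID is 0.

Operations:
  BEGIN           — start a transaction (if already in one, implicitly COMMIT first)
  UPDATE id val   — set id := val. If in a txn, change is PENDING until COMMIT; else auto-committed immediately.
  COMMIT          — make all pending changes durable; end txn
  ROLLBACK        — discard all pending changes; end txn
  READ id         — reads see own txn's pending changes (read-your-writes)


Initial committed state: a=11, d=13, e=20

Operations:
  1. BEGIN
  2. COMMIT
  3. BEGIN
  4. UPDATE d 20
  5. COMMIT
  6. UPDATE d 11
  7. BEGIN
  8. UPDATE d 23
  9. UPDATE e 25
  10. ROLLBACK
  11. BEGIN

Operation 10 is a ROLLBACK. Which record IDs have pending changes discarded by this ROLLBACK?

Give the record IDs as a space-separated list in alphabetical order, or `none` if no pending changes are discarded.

Answer: d e

Derivation:
Initial committed: {a=11, d=13, e=20}
Op 1: BEGIN: in_txn=True, pending={}
Op 2: COMMIT: merged [] into committed; committed now {a=11, d=13, e=20}
Op 3: BEGIN: in_txn=True, pending={}
Op 4: UPDATE d=20 (pending; pending now {d=20})
Op 5: COMMIT: merged ['d'] into committed; committed now {a=11, d=20, e=20}
Op 6: UPDATE d=11 (auto-commit; committed d=11)
Op 7: BEGIN: in_txn=True, pending={}
Op 8: UPDATE d=23 (pending; pending now {d=23})
Op 9: UPDATE e=25 (pending; pending now {d=23, e=25})
Op 10: ROLLBACK: discarded pending ['d', 'e']; in_txn=False
Op 11: BEGIN: in_txn=True, pending={}
ROLLBACK at op 10 discards: ['d', 'e']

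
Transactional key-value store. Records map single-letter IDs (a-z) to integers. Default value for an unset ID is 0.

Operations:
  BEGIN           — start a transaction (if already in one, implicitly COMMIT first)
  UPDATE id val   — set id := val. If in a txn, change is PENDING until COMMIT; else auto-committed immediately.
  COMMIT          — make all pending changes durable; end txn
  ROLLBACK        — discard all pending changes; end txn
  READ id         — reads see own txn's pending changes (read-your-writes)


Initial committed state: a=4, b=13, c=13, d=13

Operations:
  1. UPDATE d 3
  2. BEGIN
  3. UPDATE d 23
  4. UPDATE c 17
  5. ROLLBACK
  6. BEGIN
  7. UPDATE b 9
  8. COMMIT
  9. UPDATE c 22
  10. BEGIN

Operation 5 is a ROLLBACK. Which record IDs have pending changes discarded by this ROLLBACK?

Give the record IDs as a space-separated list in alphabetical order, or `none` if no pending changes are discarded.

Answer: c d

Derivation:
Initial committed: {a=4, b=13, c=13, d=13}
Op 1: UPDATE d=3 (auto-commit; committed d=3)
Op 2: BEGIN: in_txn=True, pending={}
Op 3: UPDATE d=23 (pending; pending now {d=23})
Op 4: UPDATE c=17 (pending; pending now {c=17, d=23})
Op 5: ROLLBACK: discarded pending ['c', 'd']; in_txn=False
Op 6: BEGIN: in_txn=True, pending={}
Op 7: UPDATE b=9 (pending; pending now {b=9})
Op 8: COMMIT: merged ['b'] into committed; committed now {a=4, b=9, c=13, d=3}
Op 9: UPDATE c=22 (auto-commit; committed c=22)
Op 10: BEGIN: in_txn=True, pending={}
ROLLBACK at op 5 discards: ['c', 'd']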